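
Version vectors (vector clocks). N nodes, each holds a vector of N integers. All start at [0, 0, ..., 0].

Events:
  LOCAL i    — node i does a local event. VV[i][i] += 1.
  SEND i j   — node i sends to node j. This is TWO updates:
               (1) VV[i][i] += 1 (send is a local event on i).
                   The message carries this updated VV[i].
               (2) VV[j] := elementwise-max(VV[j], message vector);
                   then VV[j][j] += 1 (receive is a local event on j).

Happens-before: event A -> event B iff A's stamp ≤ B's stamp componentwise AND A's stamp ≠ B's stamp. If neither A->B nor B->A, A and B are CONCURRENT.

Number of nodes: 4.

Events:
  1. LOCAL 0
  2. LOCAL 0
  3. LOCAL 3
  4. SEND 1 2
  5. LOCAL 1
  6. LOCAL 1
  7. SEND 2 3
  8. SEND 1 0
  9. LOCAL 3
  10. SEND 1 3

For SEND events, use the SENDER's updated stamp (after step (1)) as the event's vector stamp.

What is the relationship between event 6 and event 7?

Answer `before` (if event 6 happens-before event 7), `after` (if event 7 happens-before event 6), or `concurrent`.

Initial: VV[0]=[0, 0, 0, 0]
Initial: VV[1]=[0, 0, 0, 0]
Initial: VV[2]=[0, 0, 0, 0]
Initial: VV[3]=[0, 0, 0, 0]
Event 1: LOCAL 0: VV[0][0]++ -> VV[0]=[1, 0, 0, 0]
Event 2: LOCAL 0: VV[0][0]++ -> VV[0]=[2, 0, 0, 0]
Event 3: LOCAL 3: VV[3][3]++ -> VV[3]=[0, 0, 0, 1]
Event 4: SEND 1->2: VV[1][1]++ -> VV[1]=[0, 1, 0, 0], msg_vec=[0, 1, 0, 0]; VV[2]=max(VV[2],msg_vec) then VV[2][2]++ -> VV[2]=[0, 1, 1, 0]
Event 5: LOCAL 1: VV[1][1]++ -> VV[1]=[0, 2, 0, 0]
Event 6: LOCAL 1: VV[1][1]++ -> VV[1]=[0, 3, 0, 0]
Event 7: SEND 2->3: VV[2][2]++ -> VV[2]=[0, 1, 2, 0], msg_vec=[0, 1, 2, 0]; VV[3]=max(VV[3],msg_vec) then VV[3][3]++ -> VV[3]=[0, 1, 2, 2]
Event 8: SEND 1->0: VV[1][1]++ -> VV[1]=[0, 4, 0, 0], msg_vec=[0, 4, 0, 0]; VV[0]=max(VV[0],msg_vec) then VV[0][0]++ -> VV[0]=[3, 4, 0, 0]
Event 9: LOCAL 3: VV[3][3]++ -> VV[3]=[0, 1, 2, 3]
Event 10: SEND 1->3: VV[1][1]++ -> VV[1]=[0, 5, 0, 0], msg_vec=[0, 5, 0, 0]; VV[3]=max(VV[3],msg_vec) then VV[3][3]++ -> VV[3]=[0, 5, 2, 4]
Event 6 stamp: [0, 3, 0, 0]
Event 7 stamp: [0, 1, 2, 0]
[0, 3, 0, 0] <= [0, 1, 2, 0]? False
[0, 1, 2, 0] <= [0, 3, 0, 0]? False
Relation: concurrent

Answer: concurrent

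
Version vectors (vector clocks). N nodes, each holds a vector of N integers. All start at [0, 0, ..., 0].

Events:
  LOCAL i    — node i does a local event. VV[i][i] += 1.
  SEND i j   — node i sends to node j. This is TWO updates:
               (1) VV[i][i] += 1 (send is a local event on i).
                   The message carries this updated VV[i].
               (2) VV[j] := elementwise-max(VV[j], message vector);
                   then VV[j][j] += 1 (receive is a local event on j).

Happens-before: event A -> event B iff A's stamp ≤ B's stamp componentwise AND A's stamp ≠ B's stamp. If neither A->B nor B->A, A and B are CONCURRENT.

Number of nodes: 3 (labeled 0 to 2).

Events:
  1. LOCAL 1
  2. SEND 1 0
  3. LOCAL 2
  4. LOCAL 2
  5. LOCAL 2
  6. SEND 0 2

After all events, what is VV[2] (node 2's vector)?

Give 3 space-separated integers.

Initial: VV[0]=[0, 0, 0]
Initial: VV[1]=[0, 0, 0]
Initial: VV[2]=[0, 0, 0]
Event 1: LOCAL 1: VV[1][1]++ -> VV[1]=[0, 1, 0]
Event 2: SEND 1->0: VV[1][1]++ -> VV[1]=[0, 2, 0], msg_vec=[0, 2, 0]; VV[0]=max(VV[0],msg_vec) then VV[0][0]++ -> VV[0]=[1, 2, 0]
Event 3: LOCAL 2: VV[2][2]++ -> VV[2]=[0, 0, 1]
Event 4: LOCAL 2: VV[2][2]++ -> VV[2]=[0, 0, 2]
Event 5: LOCAL 2: VV[2][2]++ -> VV[2]=[0, 0, 3]
Event 6: SEND 0->2: VV[0][0]++ -> VV[0]=[2, 2, 0], msg_vec=[2, 2, 0]; VV[2]=max(VV[2],msg_vec) then VV[2][2]++ -> VV[2]=[2, 2, 4]
Final vectors: VV[0]=[2, 2, 0]; VV[1]=[0, 2, 0]; VV[2]=[2, 2, 4]

Answer: 2 2 4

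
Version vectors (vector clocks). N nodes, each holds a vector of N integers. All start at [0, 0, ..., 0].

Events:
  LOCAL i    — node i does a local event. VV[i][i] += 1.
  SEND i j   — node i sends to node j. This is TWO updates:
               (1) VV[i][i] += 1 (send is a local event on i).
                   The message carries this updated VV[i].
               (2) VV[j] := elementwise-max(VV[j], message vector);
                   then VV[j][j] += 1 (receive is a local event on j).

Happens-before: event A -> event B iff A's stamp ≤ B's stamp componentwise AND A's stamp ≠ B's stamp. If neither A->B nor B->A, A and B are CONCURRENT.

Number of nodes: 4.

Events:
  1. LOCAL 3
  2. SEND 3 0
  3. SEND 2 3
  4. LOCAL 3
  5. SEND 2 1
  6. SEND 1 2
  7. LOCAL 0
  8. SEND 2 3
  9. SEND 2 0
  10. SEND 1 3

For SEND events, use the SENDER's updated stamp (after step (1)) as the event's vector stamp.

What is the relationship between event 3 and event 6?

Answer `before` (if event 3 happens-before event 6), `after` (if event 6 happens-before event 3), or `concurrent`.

Initial: VV[0]=[0, 0, 0, 0]
Initial: VV[1]=[0, 0, 0, 0]
Initial: VV[2]=[0, 0, 0, 0]
Initial: VV[3]=[0, 0, 0, 0]
Event 1: LOCAL 3: VV[3][3]++ -> VV[3]=[0, 0, 0, 1]
Event 2: SEND 3->0: VV[3][3]++ -> VV[3]=[0, 0, 0, 2], msg_vec=[0, 0, 0, 2]; VV[0]=max(VV[0],msg_vec) then VV[0][0]++ -> VV[0]=[1, 0, 0, 2]
Event 3: SEND 2->3: VV[2][2]++ -> VV[2]=[0, 0, 1, 0], msg_vec=[0, 0, 1, 0]; VV[3]=max(VV[3],msg_vec) then VV[3][3]++ -> VV[3]=[0, 0, 1, 3]
Event 4: LOCAL 3: VV[3][3]++ -> VV[3]=[0, 0, 1, 4]
Event 5: SEND 2->1: VV[2][2]++ -> VV[2]=[0, 0, 2, 0], msg_vec=[0, 0, 2, 0]; VV[1]=max(VV[1],msg_vec) then VV[1][1]++ -> VV[1]=[0, 1, 2, 0]
Event 6: SEND 1->2: VV[1][1]++ -> VV[1]=[0, 2, 2, 0], msg_vec=[0, 2, 2, 0]; VV[2]=max(VV[2],msg_vec) then VV[2][2]++ -> VV[2]=[0, 2, 3, 0]
Event 7: LOCAL 0: VV[0][0]++ -> VV[0]=[2, 0, 0, 2]
Event 8: SEND 2->3: VV[2][2]++ -> VV[2]=[0, 2, 4, 0], msg_vec=[0, 2, 4, 0]; VV[3]=max(VV[3],msg_vec) then VV[3][3]++ -> VV[3]=[0, 2, 4, 5]
Event 9: SEND 2->0: VV[2][2]++ -> VV[2]=[0, 2, 5, 0], msg_vec=[0, 2, 5, 0]; VV[0]=max(VV[0],msg_vec) then VV[0][0]++ -> VV[0]=[3, 2, 5, 2]
Event 10: SEND 1->3: VV[1][1]++ -> VV[1]=[0, 3, 2, 0], msg_vec=[0, 3, 2, 0]; VV[3]=max(VV[3],msg_vec) then VV[3][3]++ -> VV[3]=[0, 3, 4, 6]
Event 3 stamp: [0, 0, 1, 0]
Event 6 stamp: [0, 2, 2, 0]
[0, 0, 1, 0] <= [0, 2, 2, 0]? True
[0, 2, 2, 0] <= [0, 0, 1, 0]? False
Relation: before

Answer: before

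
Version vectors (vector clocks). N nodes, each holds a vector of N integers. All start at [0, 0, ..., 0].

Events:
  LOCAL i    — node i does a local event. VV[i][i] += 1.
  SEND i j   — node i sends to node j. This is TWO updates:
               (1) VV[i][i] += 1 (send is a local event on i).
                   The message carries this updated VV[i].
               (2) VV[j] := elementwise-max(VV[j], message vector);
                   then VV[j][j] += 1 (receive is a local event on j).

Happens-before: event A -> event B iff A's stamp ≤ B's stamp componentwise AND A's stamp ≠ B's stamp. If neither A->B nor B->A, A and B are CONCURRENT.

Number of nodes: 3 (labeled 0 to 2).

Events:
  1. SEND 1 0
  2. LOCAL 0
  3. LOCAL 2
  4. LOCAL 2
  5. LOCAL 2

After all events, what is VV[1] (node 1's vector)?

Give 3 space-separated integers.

Initial: VV[0]=[0, 0, 0]
Initial: VV[1]=[0, 0, 0]
Initial: VV[2]=[0, 0, 0]
Event 1: SEND 1->0: VV[1][1]++ -> VV[1]=[0, 1, 0], msg_vec=[0, 1, 0]; VV[0]=max(VV[0],msg_vec) then VV[0][0]++ -> VV[0]=[1, 1, 0]
Event 2: LOCAL 0: VV[0][0]++ -> VV[0]=[2, 1, 0]
Event 3: LOCAL 2: VV[2][2]++ -> VV[2]=[0, 0, 1]
Event 4: LOCAL 2: VV[2][2]++ -> VV[2]=[0, 0, 2]
Event 5: LOCAL 2: VV[2][2]++ -> VV[2]=[0, 0, 3]
Final vectors: VV[0]=[2, 1, 0]; VV[1]=[0, 1, 0]; VV[2]=[0, 0, 3]

Answer: 0 1 0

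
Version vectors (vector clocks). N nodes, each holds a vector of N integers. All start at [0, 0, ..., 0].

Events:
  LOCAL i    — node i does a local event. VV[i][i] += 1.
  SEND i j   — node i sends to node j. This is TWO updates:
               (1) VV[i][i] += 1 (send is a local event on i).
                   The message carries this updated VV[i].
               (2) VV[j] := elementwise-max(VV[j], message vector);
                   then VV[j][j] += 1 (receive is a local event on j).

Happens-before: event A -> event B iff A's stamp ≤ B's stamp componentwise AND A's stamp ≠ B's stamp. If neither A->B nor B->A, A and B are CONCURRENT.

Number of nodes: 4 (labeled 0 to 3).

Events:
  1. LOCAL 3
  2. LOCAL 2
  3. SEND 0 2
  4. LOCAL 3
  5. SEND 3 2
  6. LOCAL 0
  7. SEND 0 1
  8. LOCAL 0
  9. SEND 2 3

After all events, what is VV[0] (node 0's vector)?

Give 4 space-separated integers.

Answer: 4 0 0 0

Derivation:
Initial: VV[0]=[0, 0, 0, 0]
Initial: VV[1]=[0, 0, 0, 0]
Initial: VV[2]=[0, 0, 0, 0]
Initial: VV[3]=[0, 0, 0, 0]
Event 1: LOCAL 3: VV[3][3]++ -> VV[3]=[0, 0, 0, 1]
Event 2: LOCAL 2: VV[2][2]++ -> VV[2]=[0, 0, 1, 0]
Event 3: SEND 0->2: VV[0][0]++ -> VV[0]=[1, 0, 0, 0], msg_vec=[1, 0, 0, 0]; VV[2]=max(VV[2],msg_vec) then VV[2][2]++ -> VV[2]=[1, 0, 2, 0]
Event 4: LOCAL 3: VV[3][3]++ -> VV[3]=[0, 0, 0, 2]
Event 5: SEND 3->2: VV[3][3]++ -> VV[3]=[0, 0, 0, 3], msg_vec=[0, 0, 0, 3]; VV[2]=max(VV[2],msg_vec) then VV[2][2]++ -> VV[2]=[1, 0, 3, 3]
Event 6: LOCAL 0: VV[0][0]++ -> VV[0]=[2, 0, 0, 0]
Event 7: SEND 0->1: VV[0][0]++ -> VV[0]=[3, 0, 0, 0], msg_vec=[3, 0, 0, 0]; VV[1]=max(VV[1],msg_vec) then VV[1][1]++ -> VV[1]=[3, 1, 0, 0]
Event 8: LOCAL 0: VV[0][0]++ -> VV[0]=[4, 0, 0, 0]
Event 9: SEND 2->3: VV[2][2]++ -> VV[2]=[1, 0, 4, 3], msg_vec=[1, 0, 4, 3]; VV[3]=max(VV[3],msg_vec) then VV[3][3]++ -> VV[3]=[1, 0, 4, 4]
Final vectors: VV[0]=[4, 0, 0, 0]; VV[1]=[3, 1, 0, 0]; VV[2]=[1, 0, 4, 3]; VV[3]=[1, 0, 4, 4]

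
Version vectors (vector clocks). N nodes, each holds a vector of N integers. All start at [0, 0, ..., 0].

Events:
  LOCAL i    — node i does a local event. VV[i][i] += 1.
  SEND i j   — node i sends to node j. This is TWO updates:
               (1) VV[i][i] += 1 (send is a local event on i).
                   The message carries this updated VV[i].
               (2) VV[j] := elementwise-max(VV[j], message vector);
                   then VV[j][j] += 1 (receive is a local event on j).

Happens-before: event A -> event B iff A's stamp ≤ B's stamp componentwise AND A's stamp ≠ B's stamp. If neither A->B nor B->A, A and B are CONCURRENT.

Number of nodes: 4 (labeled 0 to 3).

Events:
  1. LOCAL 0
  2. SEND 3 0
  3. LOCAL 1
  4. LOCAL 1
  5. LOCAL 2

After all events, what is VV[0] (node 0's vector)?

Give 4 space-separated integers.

Initial: VV[0]=[0, 0, 0, 0]
Initial: VV[1]=[0, 0, 0, 0]
Initial: VV[2]=[0, 0, 0, 0]
Initial: VV[3]=[0, 0, 0, 0]
Event 1: LOCAL 0: VV[0][0]++ -> VV[0]=[1, 0, 0, 0]
Event 2: SEND 3->0: VV[3][3]++ -> VV[3]=[0, 0, 0, 1], msg_vec=[0, 0, 0, 1]; VV[0]=max(VV[0],msg_vec) then VV[0][0]++ -> VV[0]=[2, 0, 0, 1]
Event 3: LOCAL 1: VV[1][1]++ -> VV[1]=[0, 1, 0, 0]
Event 4: LOCAL 1: VV[1][1]++ -> VV[1]=[0, 2, 0, 0]
Event 5: LOCAL 2: VV[2][2]++ -> VV[2]=[0, 0, 1, 0]
Final vectors: VV[0]=[2, 0, 0, 1]; VV[1]=[0, 2, 0, 0]; VV[2]=[0, 0, 1, 0]; VV[3]=[0, 0, 0, 1]

Answer: 2 0 0 1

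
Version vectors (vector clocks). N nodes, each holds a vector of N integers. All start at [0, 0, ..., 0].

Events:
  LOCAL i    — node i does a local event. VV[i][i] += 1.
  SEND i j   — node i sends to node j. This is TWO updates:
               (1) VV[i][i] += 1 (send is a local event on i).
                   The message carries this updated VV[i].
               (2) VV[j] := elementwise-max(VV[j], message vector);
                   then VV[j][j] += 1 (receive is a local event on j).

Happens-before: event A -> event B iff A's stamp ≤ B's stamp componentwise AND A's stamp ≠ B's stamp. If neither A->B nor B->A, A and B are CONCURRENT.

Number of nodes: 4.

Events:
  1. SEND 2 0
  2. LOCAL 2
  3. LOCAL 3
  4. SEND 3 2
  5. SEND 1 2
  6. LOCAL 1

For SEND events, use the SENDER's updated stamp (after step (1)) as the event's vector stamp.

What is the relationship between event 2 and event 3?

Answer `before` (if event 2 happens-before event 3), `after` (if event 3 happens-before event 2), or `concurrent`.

Answer: concurrent

Derivation:
Initial: VV[0]=[0, 0, 0, 0]
Initial: VV[1]=[0, 0, 0, 0]
Initial: VV[2]=[0, 0, 0, 0]
Initial: VV[3]=[0, 0, 0, 0]
Event 1: SEND 2->0: VV[2][2]++ -> VV[2]=[0, 0, 1, 0], msg_vec=[0, 0, 1, 0]; VV[0]=max(VV[0],msg_vec) then VV[0][0]++ -> VV[0]=[1, 0, 1, 0]
Event 2: LOCAL 2: VV[2][2]++ -> VV[2]=[0, 0, 2, 0]
Event 3: LOCAL 3: VV[3][3]++ -> VV[3]=[0, 0, 0, 1]
Event 4: SEND 3->2: VV[3][3]++ -> VV[3]=[0, 0, 0, 2], msg_vec=[0, 0, 0, 2]; VV[2]=max(VV[2],msg_vec) then VV[2][2]++ -> VV[2]=[0, 0, 3, 2]
Event 5: SEND 1->2: VV[1][1]++ -> VV[1]=[0, 1, 0, 0], msg_vec=[0, 1, 0, 0]; VV[2]=max(VV[2],msg_vec) then VV[2][2]++ -> VV[2]=[0, 1, 4, 2]
Event 6: LOCAL 1: VV[1][1]++ -> VV[1]=[0, 2, 0, 0]
Event 2 stamp: [0, 0, 2, 0]
Event 3 stamp: [0, 0, 0, 1]
[0, 0, 2, 0] <= [0, 0, 0, 1]? False
[0, 0, 0, 1] <= [0, 0, 2, 0]? False
Relation: concurrent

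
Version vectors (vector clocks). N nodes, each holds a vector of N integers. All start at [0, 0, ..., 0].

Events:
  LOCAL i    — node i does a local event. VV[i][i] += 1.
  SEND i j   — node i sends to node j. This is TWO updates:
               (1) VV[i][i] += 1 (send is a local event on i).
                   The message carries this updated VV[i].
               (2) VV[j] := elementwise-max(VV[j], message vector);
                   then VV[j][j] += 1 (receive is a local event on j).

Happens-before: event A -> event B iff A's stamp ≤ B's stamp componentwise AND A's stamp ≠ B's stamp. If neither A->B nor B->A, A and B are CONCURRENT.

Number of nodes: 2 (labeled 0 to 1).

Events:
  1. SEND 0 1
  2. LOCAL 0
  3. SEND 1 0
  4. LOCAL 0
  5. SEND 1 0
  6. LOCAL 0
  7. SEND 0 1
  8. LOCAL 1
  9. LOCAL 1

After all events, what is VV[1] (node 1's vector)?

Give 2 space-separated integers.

Answer: 7 6

Derivation:
Initial: VV[0]=[0, 0]
Initial: VV[1]=[0, 0]
Event 1: SEND 0->1: VV[0][0]++ -> VV[0]=[1, 0], msg_vec=[1, 0]; VV[1]=max(VV[1],msg_vec) then VV[1][1]++ -> VV[1]=[1, 1]
Event 2: LOCAL 0: VV[0][0]++ -> VV[0]=[2, 0]
Event 3: SEND 1->0: VV[1][1]++ -> VV[1]=[1, 2], msg_vec=[1, 2]; VV[0]=max(VV[0],msg_vec) then VV[0][0]++ -> VV[0]=[3, 2]
Event 4: LOCAL 0: VV[0][0]++ -> VV[0]=[4, 2]
Event 5: SEND 1->0: VV[1][1]++ -> VV[1]=[1, 3], msg_vec=[1, 3]; VV[0]=max(VV[0],msg_vec) then VV[0][0]++ -> VV[0]=[5, 3]
Event 6: LOCAL 0: VV[0][0]++ -> VV[0]=[6, 3]
Event 7: SEND 0->1: VV[0][0]++ -> VV[0]=[7, 3], msg_vec=[7, 3]; VV[1]=max(VV[1],msg_vec) then VV[1][1]++ -> VV[1]=[7, 4]
Event 8: LOCAL 1: VV[1][1]++ -> VV[1]=[7, 5]
Event 9: LOCAL 1: VV[1][1]++ -> VV[1]=[7, 6]
Final vectors: VV[0]=[7, 3]; VV[1]=[7, 6]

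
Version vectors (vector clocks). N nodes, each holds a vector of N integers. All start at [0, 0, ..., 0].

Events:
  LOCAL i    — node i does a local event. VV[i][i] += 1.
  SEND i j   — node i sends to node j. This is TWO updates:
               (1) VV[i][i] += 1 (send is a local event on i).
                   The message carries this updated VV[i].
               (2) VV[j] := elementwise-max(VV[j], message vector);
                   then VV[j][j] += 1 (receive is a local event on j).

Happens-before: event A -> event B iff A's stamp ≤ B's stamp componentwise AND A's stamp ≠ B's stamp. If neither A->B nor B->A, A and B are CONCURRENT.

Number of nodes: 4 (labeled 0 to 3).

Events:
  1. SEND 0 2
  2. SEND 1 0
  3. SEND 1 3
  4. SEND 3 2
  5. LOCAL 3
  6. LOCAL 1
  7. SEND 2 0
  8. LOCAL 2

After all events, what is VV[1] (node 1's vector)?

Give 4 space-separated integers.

Initial: VV[0]=[0, 0, 0, 0]
Initial: VV[1]=[0, 0, 0, 0]
Initial: VV[2]=[0, 0, 0, 0]
Initial: VV[3]=[0, 0, 0, 0]
Event 1: SEND 0->2: VV[0][0]++ -> VV[0]=[1, 0, 0, 0], msg_vec=[1, 0, 0, 0]; VV[2]=max(VV[2],msg_vec) then VV[2][2]++ -> VV[2]=[1, 0, 1, 0]
Event 2: SEND 1->0: VV[1][1]++ -> VV[1]=[0, 1, 0, 0], msg_vec=[0, 1, 0, 0]; VV[0]=max(VV[0],msg_vec) then VV[0][0]++ -> VV[0]=[2, 1, 0, 0]
Event 3: SEND 1->3: VV[1][1]++ -> VV[1]=[0, 2, 0, 0], msg_vec=[0, 2, 0, 0]; VV[3]=max(VV[3],msg_vec) then VV[3][3]++ -> VV[3]=[0, 2, 0, 1]
Event 4: SEND 3->2: VV[3][3]++ -> VV[3]=[0, 2, 0, 2], msg_vec=[0, 2, 0, 2]; VV[2]=max(VV[2],msg_vec) then VV[2][2]++ -> VV[2]=[1, 2, 2, 2]
Event 5: LOCAL 3: VV[3][3]++ -> VV[3]=[0, 2, 0, 3]
Event 6: LOCAL 1: VV[1][1]++ -> VV[1]=[0, 3, 0, 0]
Event 7: SEND 2->0: VV[2][2]++ -> VV[2]=[1, 2, 3, 2], msg_vec=[1, 2, 3, 2]; VV[0]=max(VV[0],msg_vec) then VV[0][0]++ -> VV[0]=[3, 2, 3, 2]
Event 8: LOCAL 2: VV[2][2]++ -> VV[2]=[1, 2, 4, 2]
Final vectors: VV[0]=[3, 2, 3, 2]; VV[1]=[0, 3, 0, 0]; VV[2]=[1, 2, 4, 2]; VV[3]=[0, 2, 0, 3]

Answer: 0 3 0 0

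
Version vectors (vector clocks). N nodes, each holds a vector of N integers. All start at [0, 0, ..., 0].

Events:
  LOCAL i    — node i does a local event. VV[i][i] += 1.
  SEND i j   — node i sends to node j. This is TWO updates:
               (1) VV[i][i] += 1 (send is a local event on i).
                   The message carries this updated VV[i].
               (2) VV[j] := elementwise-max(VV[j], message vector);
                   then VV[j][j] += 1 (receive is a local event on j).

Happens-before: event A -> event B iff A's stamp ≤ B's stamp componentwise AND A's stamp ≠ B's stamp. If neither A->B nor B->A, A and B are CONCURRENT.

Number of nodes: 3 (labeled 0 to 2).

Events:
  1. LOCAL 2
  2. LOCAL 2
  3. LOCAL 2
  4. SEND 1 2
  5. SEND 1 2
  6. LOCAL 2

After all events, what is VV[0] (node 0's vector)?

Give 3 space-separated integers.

Initial: VV[0]=[0, 0, 0]
Initial: VV[1]=[0, 0, 0]
Initial: VV[2]=[0, 0, 0]
Event 1: LOCAL 2: VV[2][2]++ -> VV[2]=[0, 0, 1]
Event 2: LOCAL 2: VV[2][2]++ -> VV[2]=[0, 0, 2]
Event 3: LOCAL 2: VV[2][2]++ -> VV[2]=[0, 0, 3]
Event 4: SEND 1->2: VV[1][1]++ -> VV[1]=[0, 1, 0], msg_vec=[0, 1, 0]; VV[2]=max(VV[2],msg_vec) then VV[2][2]++ -> VV[2]=[0, 1, 4]
Event 5: SEND 1->2: VV[1][1]++ -> VV[1]=[0, 2, 0], msg_vec=[0, 2, 0]; VV[2]=max(VV[2],msg_vec) then VV[2][2]++ -> VV[2]=[0, 2, 5]
Event 6: LOCAL 2: VV[2][2]++ -> VV[2]=[0, 2, 6]
Final vectors: VV[0]=[0, 0, 0]; VV[1]=[0, 2, 0]; VV[2]=[0, 2, 6]

Answer: 0 0 0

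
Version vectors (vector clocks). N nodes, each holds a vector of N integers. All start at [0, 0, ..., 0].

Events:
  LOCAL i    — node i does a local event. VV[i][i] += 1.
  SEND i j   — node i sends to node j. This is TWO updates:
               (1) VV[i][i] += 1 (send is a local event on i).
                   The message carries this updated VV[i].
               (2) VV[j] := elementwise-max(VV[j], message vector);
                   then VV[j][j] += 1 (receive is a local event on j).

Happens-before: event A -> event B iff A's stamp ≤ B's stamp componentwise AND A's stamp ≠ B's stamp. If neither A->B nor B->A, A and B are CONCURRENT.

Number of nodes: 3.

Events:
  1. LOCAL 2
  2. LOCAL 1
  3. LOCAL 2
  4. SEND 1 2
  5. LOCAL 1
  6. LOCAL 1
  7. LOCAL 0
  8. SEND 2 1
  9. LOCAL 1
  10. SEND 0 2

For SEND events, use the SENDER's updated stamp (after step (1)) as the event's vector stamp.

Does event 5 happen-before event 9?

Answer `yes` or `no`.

Answer: yes

Derivation:
Initial: VV[0]=[0, 0, 0]
Initial: VV[1]=[0, 0, 0]
Initial: VV[2]=[0, 0, 0]
Event 1: LOCAL 2: VV[2][2]++ -> VV[2]=[0, 0, 1]
Event 2: LOCAL 1: VV[1][1]++ -> VV[1]=[0, 1, 0]
Event 3: LOCAL 2: VV[2][2]++ -> VV[2]=[0, 0, 2]
Event 4: SEND 1->2: VV[1][1]++ -> VV[1]=[0, 2, 0], msg_vec=[0, 2, 0]; VV[2]=max(VV[2],msg_vec) then VV[2][2]++ -> VV[2]=[0, 2, 3]
Event 5: LOCAL 1: VV[1][1]++ -> VV[1]=[0, 3, 0]
Event 6: LOCAL 1: VV[1][1]++ -> VV[1]=[0, 4, 0]
Event 7: LOCAL 0: VV[0][0]++ -> VV[0]=[1, 0, 0]
Event 8: SEND 2->1: VV[2][2]++ -> VV[2]=[0, 2, 4], msg_vec=[0, 2, 4]; VV[1]=max(VV[1],msg_vec) then VV[1][1]++ -> VV[1]=[0, 5, 4]
Event 9: LOCAL 1: VV[1][1]++ -> VV[1]=[0, 6, 4]
Event 10: SEND 0->2: VV[0][0]++ -> VV[0]=[2, 0, 0], msg_vec=[2, 0, 0]; VV[2]=max(VV[2],msg_vec) then VV[2][2]++ -> VV[2]=[2, 2, 5]
Event 5 stamp: [0, 3, 0]
Event 9 stamp: [0, 6, 4]
[0, 3, 0] <= [0, 6, 4]? True. Equal? False. Happens-before: True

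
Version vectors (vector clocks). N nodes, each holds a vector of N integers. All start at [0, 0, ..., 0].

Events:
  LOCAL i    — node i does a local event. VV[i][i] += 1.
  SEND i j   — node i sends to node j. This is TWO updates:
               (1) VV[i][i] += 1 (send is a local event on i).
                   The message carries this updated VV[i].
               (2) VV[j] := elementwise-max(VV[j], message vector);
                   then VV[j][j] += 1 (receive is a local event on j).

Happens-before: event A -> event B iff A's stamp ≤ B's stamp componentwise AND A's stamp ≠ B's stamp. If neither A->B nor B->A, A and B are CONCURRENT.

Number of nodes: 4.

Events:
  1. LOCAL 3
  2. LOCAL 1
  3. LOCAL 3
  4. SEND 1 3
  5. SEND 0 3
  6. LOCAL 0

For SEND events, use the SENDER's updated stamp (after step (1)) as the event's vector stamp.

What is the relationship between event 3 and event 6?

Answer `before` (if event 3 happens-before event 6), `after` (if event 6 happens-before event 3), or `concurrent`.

Initial: VV[0]=[0, 0, 0, 0]
Initial: VV[1]=[0, 0, 0, 0]
Initial: VV[2]=[0, 0, 0, 0]
Initial: VV[3]=[0, 0, 0, 0]
Event 1: LOCAL 3: VV[3][3]++ -> VV[3]=[0, 0, 0, 1]
Event 2: LOCAL 1: VV[1][1]++ -> VV[1]=[0, 1, 0, 0]
Event 3: LOCAL 3: VV[3][3]++ -> VV[3]=[0, 0, 0, 2]
Event 4: SEND 1->3: VV[1][1]++ -> VV[1]=[0, 2, 0, 0], msg_vec=[0, 2, 0, 0]; VV[3]=max(VV[3],msg_vec) then VV[3][3]++ -> VV[3]=[0, 2, 0, 3]
Event 5: SEND 0->3: VV[0][0]++ -> VV[0]=[1, 0, 0, 0], msg_vec=[1, 0, 0, 0]; VV[3]=max(VV[3],msg_vec) then VV[3][3]++ -> VV[3]=[1, 2, 0, 4]
Event 6: LOCAL 0: VV[0][0]++ -> VV[0]=[2, 0, 0, 0]
Event 3 stamp: [0, 0, 0, 2]
Event 6 stamp: [2, 0, 0, 0]
[0, 0, 0, 2] <= [2, 0, 0, 0]? False
[2, 0, 0, 0] <= [0, 0, 0, 2]? False
Relation: concurrent

Answer: concurrent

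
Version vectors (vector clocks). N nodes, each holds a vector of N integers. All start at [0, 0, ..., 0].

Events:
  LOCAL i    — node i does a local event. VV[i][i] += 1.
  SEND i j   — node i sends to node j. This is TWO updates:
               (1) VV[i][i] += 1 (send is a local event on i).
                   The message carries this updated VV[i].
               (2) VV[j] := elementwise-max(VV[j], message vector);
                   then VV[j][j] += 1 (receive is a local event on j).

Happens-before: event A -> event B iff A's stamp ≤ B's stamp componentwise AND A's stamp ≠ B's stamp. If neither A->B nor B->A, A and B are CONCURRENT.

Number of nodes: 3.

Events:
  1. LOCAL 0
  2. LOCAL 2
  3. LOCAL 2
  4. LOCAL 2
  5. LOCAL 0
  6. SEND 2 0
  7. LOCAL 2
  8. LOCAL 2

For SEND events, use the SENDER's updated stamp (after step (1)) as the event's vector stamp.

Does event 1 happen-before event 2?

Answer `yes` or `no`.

Answer: no

Derivation:
Initial: VV[0]=[0, 0, 0]
Initial: VV[1]=[0, 0, 0]
Initial: VV[2]=[0, 0, 0]
Event 1: LOCAL 0: VV[0][0]++ -> VV[0]=[1, 0, 0]
Event 2: LOCAL 2: VV[2][2]++ -> VV[2]=[0, 0, 1]
Event 3: LOCAL 2: VV[2][2]++ -> VV[2]=[0, 0, 2]
Event 4: LOCAL 2: VV[2][2]++ -> VV[2]=[0, 0, 3]
Event 5: LOCAL 0: VV[0][0]++ -> VV[0]=[2, 0, 0]
Event 6: SEND 2->0: VV[2][2]++ -> VV[2]=[0, 0, 4], msg_vec=[0, 0, 4]; VV[0]=max(VV[0],msg_vec) then VV[0][0]++ -> VV[0]=[3, 0, 4]
Event 7: LOCAL 2: VV[2][2]++ -> VV[2]=[0, 0, 5]
Event 8: LOCAL 2: VV[2][2]++ -> VV[2]=[0, 0, 6]
Event 1 stamp: [1, 0, 0]
Event 2 stamp: [0, 0, 1]
[1, 0, 0] <= [0, 0, 1]? False. Equal? False. Happens-before: False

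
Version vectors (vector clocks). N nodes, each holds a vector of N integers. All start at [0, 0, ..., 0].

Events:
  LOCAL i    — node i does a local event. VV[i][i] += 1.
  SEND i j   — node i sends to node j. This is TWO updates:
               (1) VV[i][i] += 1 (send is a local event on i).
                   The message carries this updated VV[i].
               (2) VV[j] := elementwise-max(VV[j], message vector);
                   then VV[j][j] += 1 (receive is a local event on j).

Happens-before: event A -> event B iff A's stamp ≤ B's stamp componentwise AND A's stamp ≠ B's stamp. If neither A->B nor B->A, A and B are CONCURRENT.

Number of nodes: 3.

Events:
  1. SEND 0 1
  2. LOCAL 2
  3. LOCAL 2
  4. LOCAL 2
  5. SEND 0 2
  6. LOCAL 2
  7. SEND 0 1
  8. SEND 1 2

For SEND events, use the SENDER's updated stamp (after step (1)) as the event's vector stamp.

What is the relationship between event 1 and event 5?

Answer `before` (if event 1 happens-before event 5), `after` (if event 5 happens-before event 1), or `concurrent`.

Answer: before

Derivation:
Initial: VV[0]=[0, 0, 0]
Initial: VV[1]=[0, 0, 0]
Initial: VV[2]=[0, 0, 0]
Event 1: SEND 0->1: VV[0][0]++ -> VV[0]=[1, 0, 0], msg_vec=[1, 0, 0]; VV[1]=max(VV[1],msg_vec) then VV[1][1]++ -> VV[1]=[1, 1, 0]
Event 2: LOCAL 2: VV[2][2]++ -> VV[2]=[0, 0, 1]
Event 3: LOCAL 2: VV[2][2]++ -> VV[2]=[0, 0, 2]
Event 4: LOCAL 2: VV[2][2]++ -> VV[2]=[0, 0, 3]
Event 5: SEND 0->2: VV[0][0]++ -> VV[0]=[2, 0, 0], msg_vec=[2, 0, 0]; VV[2]=max(VV[2],msg_vec) then VV[2][2]++ -> VV[2]=[2, 0, 4]
Event 6: LOCAL 2: VV[2][2]++ -> VV[2]=[2, 0, 5]
Event 7: SEND 0->1: VV[0][0]++ -> VV[0]=[3, 0, 0], msg_vec=[3, 0, 0]; VV[1]=max(VV[1],msg_vec) then VV[1][1]++ -> VV[1]=[3, 2, 0]
Event 8: SEND 1->2: VV[1][1]++ -> VV[1]=[3, 3, 0], msg_vec=[3, 3, 0]; VV[2]=max(VV[2],msg_vec) then VV[2][2]++ -> VV[2]=[3, 3, 6]
Event 1 stamp: [1, 0, 0]
Event 5 stamp: [2, 0, 0]
[1, 0, 0] <= [2, 0, 0]? True
[2, 0, 0] <= [1, 0, 0]? False
Relation: before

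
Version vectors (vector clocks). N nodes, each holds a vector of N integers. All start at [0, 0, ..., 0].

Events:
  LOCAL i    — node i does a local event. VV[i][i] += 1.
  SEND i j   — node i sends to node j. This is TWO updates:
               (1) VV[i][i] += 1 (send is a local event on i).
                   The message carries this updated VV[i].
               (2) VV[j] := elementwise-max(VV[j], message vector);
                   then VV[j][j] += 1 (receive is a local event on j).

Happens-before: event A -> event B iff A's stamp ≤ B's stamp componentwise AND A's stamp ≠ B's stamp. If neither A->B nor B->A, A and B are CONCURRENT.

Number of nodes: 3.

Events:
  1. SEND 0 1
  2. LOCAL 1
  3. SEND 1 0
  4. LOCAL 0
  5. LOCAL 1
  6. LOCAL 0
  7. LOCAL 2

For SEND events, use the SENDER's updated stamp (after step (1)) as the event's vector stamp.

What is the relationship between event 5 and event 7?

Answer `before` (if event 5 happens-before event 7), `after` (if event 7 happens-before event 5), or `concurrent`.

Initial: VV[0]=[0, 0, 0]
Initial: VV[1]=[0, 0, 0]
Initial: VV[2]=[0, 0, 0]
Event 1: SEND 0->1: VV[0][0]++ -> VV[0]=[1, 0, 0], msg_vec=[1, 0, 0]; VV[1]=max(VV[1],msg_vec) then VV[1][1]++ -> VV[1]=[1, 1, 0]
Event 2: LOCAL 1: VV[1][1]++ -> VV[1]=[1, 2, 0]
Event 3: SEND 1->0: VV[1][1]++ -> VV[1]=[1, 3, 0], msg_vec=[1, 3, 0]; VV[0]=max(VV[0],msg_vec) then VV[0][0]++ -> VV[0]=[2, 3, 0]
Event 4: LOCAL 0: VV[0][0]++ -> VV[0]=[3, 3, 0]
Event 5: LOCAL 1: VV[1][1]++ -> VV[1]=[1, 4, 0]
Event 6: LOCAL 0: VV[0][0]++ -> VV[0]=[4, 3, 0]
Event 7: LOCAL 2: VV[2][2]++ -> VV[2]=[0, 0, 1]
Event 5 stamp: [1, 4, 0]
Event 7 stamp: [0, 0, 1]
[1, 4, 0] <= [0, 0, 1]? False
[0, 0, 1] <= [1, 4, 0]? False
Relation: concurrent

Answer: concurrent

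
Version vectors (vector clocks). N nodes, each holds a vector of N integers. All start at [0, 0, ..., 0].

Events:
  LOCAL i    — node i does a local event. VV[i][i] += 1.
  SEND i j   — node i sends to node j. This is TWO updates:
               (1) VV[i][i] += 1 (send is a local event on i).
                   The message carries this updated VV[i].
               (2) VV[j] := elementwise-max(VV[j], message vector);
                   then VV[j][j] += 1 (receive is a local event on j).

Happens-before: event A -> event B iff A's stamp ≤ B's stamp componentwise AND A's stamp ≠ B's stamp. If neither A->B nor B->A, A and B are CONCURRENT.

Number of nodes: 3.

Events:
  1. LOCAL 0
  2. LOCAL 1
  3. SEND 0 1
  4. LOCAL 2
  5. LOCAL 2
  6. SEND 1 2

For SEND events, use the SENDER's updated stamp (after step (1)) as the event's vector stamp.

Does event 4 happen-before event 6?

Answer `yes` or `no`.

Initial: VV[0]=[0, 0, 0]
Initial: VV[1]=[0, 0, 0]
Initial: VV[2]=[0, 0, 0]
Event 1: LOCAL 0: VV[0][0]++ -> VV[0]=[1, 0, 0]
Event 2: LOCAL 1: VV[1][1]++ -> VV[1]=[0, 1, 0]
Event 3: SEND 0->1: VV[0][0]++ -> VV[0]=[2, 0, 0], msg_vec=[2, 0, 0]; VV[1]=max(VV[1],msg_vec) then VV[1][1]++ -> VV[1]=[2, 2, 0]
Event 4: LOCAL 2: VV[2][2]++ -> VV[2]=[0, 0, 1]
Event 5: LOCAL 2: VV[2][2]++ -> VV[2]=[0, 0, 2]
Event 6: SEND 1->2: VV[1][1]++ -> VV[1]=[2, 3, 0], msg_vec=[2, 3, 0]; VV[2]=max(VV[2],msg_vec) then VV[2][2]++ -> VV[2]=[2, 3, 3]
Event 4 stamp: [0, 0, 1]
Event 6 stamp: [2, 3, 0]
[0, 0, 1] <= [2, 3, 0]? False. Equal? False. Happens-before: False

Answer: no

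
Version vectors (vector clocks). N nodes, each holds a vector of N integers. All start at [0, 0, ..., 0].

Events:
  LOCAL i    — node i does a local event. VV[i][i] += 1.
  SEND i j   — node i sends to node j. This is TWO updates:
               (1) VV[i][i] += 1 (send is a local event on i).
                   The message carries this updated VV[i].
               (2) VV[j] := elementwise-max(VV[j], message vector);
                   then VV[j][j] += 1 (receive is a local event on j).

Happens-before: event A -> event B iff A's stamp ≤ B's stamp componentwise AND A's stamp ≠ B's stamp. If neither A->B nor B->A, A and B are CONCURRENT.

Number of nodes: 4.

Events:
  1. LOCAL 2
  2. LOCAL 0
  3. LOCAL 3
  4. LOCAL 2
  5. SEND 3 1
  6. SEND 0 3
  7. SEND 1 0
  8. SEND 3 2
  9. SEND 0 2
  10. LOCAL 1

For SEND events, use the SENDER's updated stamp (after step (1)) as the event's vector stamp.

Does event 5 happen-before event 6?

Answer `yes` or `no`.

Answer: no

Derivation:
Initial: VV[0]=[0, 0, 0, 0]
Initial: VV[1]=[0, 0, 0, 0]
Initial: VV[2]=[0, 0, 0, 0]
Initial: VV[3]=[0, 0, 0, 0]
Event 1: LOCAL 2: VV[2][2]++ -> VV[2]=[0, 0, 1, 0]
Event 2: LOCAL 0: VV[0][0]++ -> VV[0]=[1, 0, 0, 0]
Event 3: LOCAL 3: VV[3][3]++ -> VV[3]=[0, 0, 0, 1]
Event 4: LOCAL 2: VV[2][2]++ -> VV[2]=[0, 0, 2, 0]
Event 5: SEND 3->1: VV[3][3]++ -> VV[3]=[0, 0, 0, 2], msg_vec=[0, 0, 0, 2]; VV[1]=max(VV[1],msg_vec) then VV[1][1]++ -> VV[1]=[0, 1, 0, 2]
Event 6: SEND 0->3: VV[0][0]++ -> VV[0]=[2, 0, 0, 0], msg_vec=[2, 0, 0, 0]; VV[3]=max(VV[3],msg_vec) then VV[3][3]++ -> VV[3]=[2, 0, 0, 3]
Event 7: SEND 1->0: VV[1][1]++ -> VV[1]=[0, 2, 0, 2], msg_vec=[0, 2, 0, 2]; VV[0]=max(VV[0],msg_vec) then VV[0][0]++ -> VV[0]=[3, 2, 0, 2]
Event 8: SEND 3->2: VV[3][3]++ -> VV[3]=[2, 0, 0, 4], msg_vec=[2, 0, 0, 4]; VV[2]=max(VV[2],msg_vec) then VV[2][2]++ -> VV[2]=[2, 0, 3, 4]
Event 9: SEND 0->2: VV[0][0]++ -> VV[0]=[4, 2, 0, 2], msg_vec=[4, 2, 0, 2]; VV[2]=max(VV[2],msg_vec) then VV[2][2]++ -> VV[2]=[4, 2, 4, 4]
Event 10: LOCAL 1: VV[1][1]++ -> VV[1]=[0, 3, 0, 2]
Event 5 stamp: [0, 0, 0, 2]
Event 6 stamp: [2, 0, 0, 0]
[0, 0, 0, 2] <= [2, 0, 0, 0]? False. Equal? False. Happens-before: False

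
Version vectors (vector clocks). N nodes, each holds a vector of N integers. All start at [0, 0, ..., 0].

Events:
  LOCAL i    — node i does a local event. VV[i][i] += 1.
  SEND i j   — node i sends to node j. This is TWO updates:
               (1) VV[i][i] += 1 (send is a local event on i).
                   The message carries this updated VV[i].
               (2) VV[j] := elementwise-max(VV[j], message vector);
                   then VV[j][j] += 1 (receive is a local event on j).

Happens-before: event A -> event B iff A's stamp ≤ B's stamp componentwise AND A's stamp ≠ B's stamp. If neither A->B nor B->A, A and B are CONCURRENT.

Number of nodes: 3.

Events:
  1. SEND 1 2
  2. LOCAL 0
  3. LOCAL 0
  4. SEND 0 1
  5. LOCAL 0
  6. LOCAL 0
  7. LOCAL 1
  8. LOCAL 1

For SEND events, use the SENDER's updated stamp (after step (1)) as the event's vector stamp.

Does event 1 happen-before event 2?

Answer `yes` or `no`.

Answer: no

Derivation:
Initial: VV[0]=[0, 0, 0]
Initial: VV[1]=[0, 0, 0]
Initial: VV[2]=[0, 0, 0]
Event 1: SEND 1->2: VV[1][1]++ -> VV[1]=[0, 1, 0], msg_vec=[0, 1, 0]; VV[2]=max(VV[2],msg_vec) then VV[2][2]++ -> VV[2]=[0, 1, 1]
Event 2: LOCAL 0: VV[0][0]++ -> VV[0]=[1, 0, 0]
Event 3: LOCAL 0: VV[0][0]++ -> VV[0]=[2, 0, 0]
Event 4: SEND 0->1: VV[0][0]++ -> VV[0]=[3, 0, 0], msg_vec=[3, 0, 0]; VV[1]=max(VV[1],msg_vec) then VV[1][1]++ -> VV[1]=[3, 2, 0]
Event 5: LOCAL 0: VV[0][0]++ -> VV[0]=[4, 0, 0]
Event 6: LOCAL 0: VV[0][0]++ -> VV[0]=[5, 0, 0]
Event 7: LOCAL 1: VV[1][1]++ -> VV[1]=[3, 3, 0]
Event 8: LOCAL 1: VV[1][1]++ -> VV[1]=[3, 4, 0]
Event 1 stamp: [0, 1, 0]
Event 2 stamp: [1, 0, 0]
[0, 1, 0] <= [1, 0, 0]? False. Equal? False. Happens-before: False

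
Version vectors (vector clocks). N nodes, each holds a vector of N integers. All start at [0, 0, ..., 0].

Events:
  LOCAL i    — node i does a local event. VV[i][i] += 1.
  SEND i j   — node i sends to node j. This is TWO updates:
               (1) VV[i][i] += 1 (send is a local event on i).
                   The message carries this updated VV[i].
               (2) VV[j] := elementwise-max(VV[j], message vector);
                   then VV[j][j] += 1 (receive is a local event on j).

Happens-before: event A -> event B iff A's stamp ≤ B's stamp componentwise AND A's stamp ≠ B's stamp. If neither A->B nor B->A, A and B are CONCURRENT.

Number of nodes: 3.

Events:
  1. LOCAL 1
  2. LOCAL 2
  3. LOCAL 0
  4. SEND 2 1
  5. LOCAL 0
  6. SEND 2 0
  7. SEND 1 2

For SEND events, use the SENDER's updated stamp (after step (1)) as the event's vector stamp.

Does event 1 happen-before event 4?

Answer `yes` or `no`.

Answer: no

Derivation:
Initial: VV[0]=[0, 0, 0]
Initial: VV[1]=[0, 0, 0]
Initial: VV[2]=[0, 0, 0]
Event 1: LOCAL 1: VV[1][1]++ -> VV[1]=[0, 1, 0]
Event 2: LOCAL 2: VV[2][2]++ -> VV[2]=[0, 0, 1]
Event 3: LOCAL 0: VV[0][0]++ -> VV[0]=[1, 0, 0]
Event 4: SEND 2->1: VV[2][2]++ -> VV[2]=[0, 0, 2], msg_vec=[0, 0, 2]; VV[1]=max(VV[1],msg_vec) then VV[1][1]++ -> VV[1]=[0, 2, 2]
Event 5: LOCAL 0: VV[0][0]++ -> VV[0]=[2, 0, 0]
Event 6: SEND 2->0: VV[2][2]++ -> VV[2]=[0, 0, 3], msg_vec=[0, 0, 3]; VV[0]=max(VV[0],msg_vec) then VV[0][0]++ -> VV[0]=[3, 0, 3]
Event 7: SEND 1->2: VV[1][1]++ -> VV[1]=[0, 3, 2], msg_vec=[0, 3, 2]; VV[2]=max(VV[2],msg_vec) then VV[2][2]++ -> VV[2]=[0, 3, 4]
Event 1 stamp: [0, 1, 0]
Event 4 stamp: [0, 0, 2]
[0, 1, 0] <= [0, 0, 2]? False. Equal? False. Happens-before: False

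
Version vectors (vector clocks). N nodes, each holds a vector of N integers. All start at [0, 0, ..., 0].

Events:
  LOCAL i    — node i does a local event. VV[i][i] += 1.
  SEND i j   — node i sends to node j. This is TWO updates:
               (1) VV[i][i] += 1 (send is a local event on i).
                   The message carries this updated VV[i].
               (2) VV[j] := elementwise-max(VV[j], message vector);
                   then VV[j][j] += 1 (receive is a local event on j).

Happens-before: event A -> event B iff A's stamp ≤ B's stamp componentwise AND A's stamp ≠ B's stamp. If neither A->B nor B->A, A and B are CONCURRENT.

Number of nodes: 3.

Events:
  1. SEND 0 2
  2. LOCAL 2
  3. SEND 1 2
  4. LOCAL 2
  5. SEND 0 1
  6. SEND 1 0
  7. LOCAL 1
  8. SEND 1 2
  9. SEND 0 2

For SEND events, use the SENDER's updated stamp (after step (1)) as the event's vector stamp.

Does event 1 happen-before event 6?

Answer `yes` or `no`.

Initial: VV[0]=[0, 0, 0]
Initial: VV[1]=[0, 0, 0]
Initial: VV[2]=[0, 0, 0]
Event 1: SEND 0->2: VV[0][0]++ -> VV[0]=[1, 0, 0], msg_vec=[1, 0, 0]; VV[2]=max(VV[2],msg_vec) then VV[2][2]++ -> VV[2]=[1, 0, 1]
Event 2: LOCAL 2: VV[2][2]++ -> VV[2]=[1, 0, 2]
Event 3: SEND 1->2: VV[1][1]++ -> VV[1]=[0, 1, 0], msg_vec=[0, 1, 0]; VV[2]=max(VV[2],msg_vec) then VV[2][2]++ -> VV[2]=[1, 1, 3]
Event 4: LOCAL 2: VV[2][2]++ -> VV[2]=[1, 1, 4]
Event 5: SEND 0->1: VV[0][0]++ -> VV[0]=[2, 0, 0], msg_vec=[2, 0, 0]; VV[1]=max(VV[1],msg_vec) then VV[1][1]++ -> VV[1]=[2, 2, 0]
Event 6: SEND 1->0: VV[1][1]++ -> VV[1]=[2, 3, 0], msg_vec=[2, 3, 0]; VV[0]=max(VV[0],msg_vec) then VV[0][0]++ -> VV[0]=[3, 3, 0]
Event 7: LOCAL 1: VV[1][1]++ -> VV[1]=[2, 4, 0]
Event 8: SEND 1->2: VV[1][1]++ -> VV[1]=[2, 5, 0], msg_vec=[2, 5, 0]; VV[2]=max(VV[2],msg_vec) then VV[2][2]++ -> VV[2]=[2, 5, 5]
Event 9: SEND 0->2: VV[0][0]++ -> VV[0]=[4, 3, 0], msg_vec=[4, 3, 0]; VV[2]=max(VV[2],msg_vec) then VV[2][2]++ -> VV[2]=[4, 5, 6]
Event 1 stamp: [1, 0, 0]
Event 6 stamp: [2, 3, 0]
[1, 0, 0] <= [2, 3, 0]? True. Equal? False. Happens-before: True

Answer: yes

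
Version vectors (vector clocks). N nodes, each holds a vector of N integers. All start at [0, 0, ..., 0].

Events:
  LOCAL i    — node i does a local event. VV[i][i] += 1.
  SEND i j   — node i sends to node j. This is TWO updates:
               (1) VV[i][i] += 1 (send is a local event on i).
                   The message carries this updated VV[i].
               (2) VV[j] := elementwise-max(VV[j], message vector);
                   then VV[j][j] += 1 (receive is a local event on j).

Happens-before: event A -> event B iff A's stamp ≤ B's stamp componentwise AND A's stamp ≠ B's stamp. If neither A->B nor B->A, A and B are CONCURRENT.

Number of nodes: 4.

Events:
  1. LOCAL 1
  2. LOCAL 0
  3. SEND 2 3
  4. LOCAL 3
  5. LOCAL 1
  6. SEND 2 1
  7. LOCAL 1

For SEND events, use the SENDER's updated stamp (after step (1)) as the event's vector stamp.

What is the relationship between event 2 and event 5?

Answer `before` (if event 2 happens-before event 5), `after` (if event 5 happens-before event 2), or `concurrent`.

Initial: VV[0]=[0, 0, 0, 0]
Initial: VV[1]=[0, 0, 0, 0]
Initial: VV[2]=[0, 0, 0, 0]
Initial: VV[3]=[0, 0, 0, 0]
Event 1: LOCAL 1: VV[1][1]++ -> VV[1]=[0, 1, 0, 0]
Event 2: LOCAL 0: VV[0][0]++ -> VV[0]=[1, 0, 0, 0]
Event 3: SEND 2->3: VV[2][2]++ -> VV[2]=[0, 0, 1, 0], msg_vec=[0, 0, 1, 0]; VV[3]=max(VV[3],msg_vec) then VV[3][3]++ -> VV[3]=[0, 0, 1, 1]
Event 4: LOCAL 3: VV[3][3]++ -> VV[3]=[0, 0, 1, 2]
Event 5: LOCAL 1: VV[1][1]++ -> VV[1]=[0, 2, 0, 0]
Event 6: SEND 2->1: VV[2][2]++ -> VV[2]=[0, 0, 2, 0], msg_vec=[0, 0, 2, 0]; VV[1]=max(VV[1],msg_vec) then VV[1][1]++ -> VV[1]=[0, 3, 2, 0]
Event 7: LOCAL 1: VV[1][1]++ -> VV[1]=[0, 4, 2, 0]
Event 2 stamp: [1, 0, 0, 0]
Event 5 stamp: [0, 2, 0, 0]
[1, 0, 0, 0] <= [0, 2, 0, 0]? False
[0, 2, 0, 0] <= [1, 0, 0, 0]? False
Relation: concurrent

Answer: concurrent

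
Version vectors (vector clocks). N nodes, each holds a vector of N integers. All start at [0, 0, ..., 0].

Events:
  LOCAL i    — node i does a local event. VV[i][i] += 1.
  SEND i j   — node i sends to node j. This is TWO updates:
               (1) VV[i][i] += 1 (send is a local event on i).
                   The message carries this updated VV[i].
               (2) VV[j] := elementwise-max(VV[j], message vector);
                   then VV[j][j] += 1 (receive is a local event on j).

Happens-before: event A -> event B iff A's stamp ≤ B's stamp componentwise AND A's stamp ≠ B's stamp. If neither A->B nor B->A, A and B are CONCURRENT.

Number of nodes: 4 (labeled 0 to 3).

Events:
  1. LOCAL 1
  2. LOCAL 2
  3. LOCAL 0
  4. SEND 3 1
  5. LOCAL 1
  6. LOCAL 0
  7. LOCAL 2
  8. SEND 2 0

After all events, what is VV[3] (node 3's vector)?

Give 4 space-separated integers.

Initial: VV[0]=[0, 0, 0, 0]
Initial: VV[1]=[0, 0, 0, 0]
Initial: VV[2]=[0, 0, 0, 0]
Initial: VV[3]=[0, 0, 0, 0]
Event 1: LOCAL 1: VV[1][1]++ -> VV[1]=[0, 1, 0, 0]
Event 2: LOCAL 2: VV[2][2]++ -> VV[2]=[0, 0, 1, 0]
Event 3: LOCAL 0: VV[0][0]++ -> VV[0]=[1, 0, 0, 0]
Event 4: SEND 3->1: VV[3][3]++ -> VV[3]=[0, 0, 0, 1], msg_vec=[0, 0, 0, 1]; VV[1]=max(VV[1],msg_vec) then VV[1][1]++ -> VV[1]=[0, 2, 0, 1]
Event 5: LOCAL 1: VV[1][1]++ -> VV[1]=[0, 3, 0, 1]
Event 6: LOCAL 0: VV[0][0]++ -> VV[0]=[2, 0, 0, 0]
Event 7: LOCAL 2: VV[2][2]++ -> VV[2]=[0, 0, 2, 0]
Event 8: SEND 2->0: VV[2][2]++ -> VV[2]=[0, 0, 3, 0], msg_vec=[0, 0, 3, 0]; VV[0]=max(VV[0],msg_vec) then VV[0][0]++ -> VV[0]=[3, 0, 3, 0]
Final vectors: VV[0]=[3, 0, 3, 0]; VV[1]=[0, 3, 0, 1]; VV[2]=[0, 0, 3, 0]; VV[3]=[0, 0, 0, 1]

Answer: 0 0 0 1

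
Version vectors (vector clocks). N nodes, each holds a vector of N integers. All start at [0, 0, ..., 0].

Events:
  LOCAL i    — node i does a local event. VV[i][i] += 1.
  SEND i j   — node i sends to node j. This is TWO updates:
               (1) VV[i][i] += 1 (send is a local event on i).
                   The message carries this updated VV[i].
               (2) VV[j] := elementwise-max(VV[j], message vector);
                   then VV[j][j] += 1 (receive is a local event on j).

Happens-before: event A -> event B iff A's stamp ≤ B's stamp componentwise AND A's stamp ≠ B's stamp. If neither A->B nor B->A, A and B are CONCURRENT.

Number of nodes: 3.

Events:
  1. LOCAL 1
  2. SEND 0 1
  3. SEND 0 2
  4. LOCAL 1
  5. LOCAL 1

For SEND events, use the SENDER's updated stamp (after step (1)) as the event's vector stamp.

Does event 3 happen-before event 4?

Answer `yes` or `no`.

Answer: no

Derivation:
Initial: VV[0]=[0, 0, 0]
Initial: VV[1]=[0, 0, 0]
Initial: VV[2]=[0, 0, 0]
Event 1: LOCAL 1: VV[1][1]++ -> VV[1]=[0, 1, 0]
Event 2: SEND 0->1: VV[0][0]++ -> VV[0]=[1, 0, 0], msg_vec=[1, 0, 0]; VV[1]=max(VV[1],msg_vec) then VV[1][1]++ -> VV[1]=[1, 2, 0]
Event 3: SEND 0->2: VV[0][0]++ -> VV[0]=[2, 0, 0], msg_vec=[2, 0, 0]; VV[2]=max(VV[2],msg_vec) then VV[2][2]++ -> VV[2]=[2, 0, 1]
Event 4: LOCAL 1: VV[1][1]++ -> VV[1]=[1, 3, 0]
Event 5: LOCAL 1: VV[1][1]++ -> VV[1]=[1, 4, 0]
Event 3 stamp: [2, 0, 0]
Event 4 stamp: [1, 3, 0]
[2, 0, 0] <= [1, 3, 0]? False. Equal? False. Happens-before: False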